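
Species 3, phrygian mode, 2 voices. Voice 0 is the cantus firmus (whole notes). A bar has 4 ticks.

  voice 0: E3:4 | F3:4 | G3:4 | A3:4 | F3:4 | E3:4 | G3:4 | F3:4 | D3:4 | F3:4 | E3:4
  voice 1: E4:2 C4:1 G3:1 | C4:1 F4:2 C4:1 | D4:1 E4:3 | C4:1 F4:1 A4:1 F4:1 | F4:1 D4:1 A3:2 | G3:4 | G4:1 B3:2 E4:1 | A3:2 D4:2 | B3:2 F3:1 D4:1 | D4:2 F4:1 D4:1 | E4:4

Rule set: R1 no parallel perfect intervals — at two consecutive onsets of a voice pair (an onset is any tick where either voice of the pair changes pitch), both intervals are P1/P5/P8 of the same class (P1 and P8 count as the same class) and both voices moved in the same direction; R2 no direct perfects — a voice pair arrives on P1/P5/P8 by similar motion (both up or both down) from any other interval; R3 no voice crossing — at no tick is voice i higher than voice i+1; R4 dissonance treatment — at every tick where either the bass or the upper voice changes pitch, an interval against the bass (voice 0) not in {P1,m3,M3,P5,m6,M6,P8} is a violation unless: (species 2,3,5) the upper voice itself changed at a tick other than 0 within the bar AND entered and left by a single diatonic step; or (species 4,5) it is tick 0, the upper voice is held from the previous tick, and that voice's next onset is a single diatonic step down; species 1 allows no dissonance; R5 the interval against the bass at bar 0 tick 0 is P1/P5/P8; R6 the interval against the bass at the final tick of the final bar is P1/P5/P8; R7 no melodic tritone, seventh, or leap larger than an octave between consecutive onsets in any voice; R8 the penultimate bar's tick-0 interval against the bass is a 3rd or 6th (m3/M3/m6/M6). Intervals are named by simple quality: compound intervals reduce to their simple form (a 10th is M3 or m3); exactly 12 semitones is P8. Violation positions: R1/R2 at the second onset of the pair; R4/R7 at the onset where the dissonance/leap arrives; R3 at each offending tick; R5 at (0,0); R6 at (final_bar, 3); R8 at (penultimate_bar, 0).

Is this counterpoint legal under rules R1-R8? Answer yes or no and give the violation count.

bar 0: v0=E3 v1=E4 (P8)
bar 1: v0=F3 v1=C4 (P5)
bar 2: v0=G3 v1=D4 (P5)
bar 3: v0=A3 v1=C4 (m3)
bar 4: v0=F3 v1=F4 (P8)
bar 5: v0=E3 v1=G3 (m3)
bar 6: v0=G3 v1=G4 (P8)
bar 7: v0=F3 v1=A3 (M3)
bar 8: v0=D3 v1=B3 (M6)
bar 9: v0=F3 v1=D4 (M6)
bar 10: v0=E3 v1=E4 (P8)
  R2 @ bar1.0: E3/G3 m3 -> F3/C4 P5 similar
  R1 @ bar2.0: F3/C4 P5 -> G3/D4 P5 similar
  R2 @ bar6.0: E3/G3 m3 -> G3/G4 P8 similar
  R7 @ bar8.2: B3->F3 leap 6st

No (4 violations)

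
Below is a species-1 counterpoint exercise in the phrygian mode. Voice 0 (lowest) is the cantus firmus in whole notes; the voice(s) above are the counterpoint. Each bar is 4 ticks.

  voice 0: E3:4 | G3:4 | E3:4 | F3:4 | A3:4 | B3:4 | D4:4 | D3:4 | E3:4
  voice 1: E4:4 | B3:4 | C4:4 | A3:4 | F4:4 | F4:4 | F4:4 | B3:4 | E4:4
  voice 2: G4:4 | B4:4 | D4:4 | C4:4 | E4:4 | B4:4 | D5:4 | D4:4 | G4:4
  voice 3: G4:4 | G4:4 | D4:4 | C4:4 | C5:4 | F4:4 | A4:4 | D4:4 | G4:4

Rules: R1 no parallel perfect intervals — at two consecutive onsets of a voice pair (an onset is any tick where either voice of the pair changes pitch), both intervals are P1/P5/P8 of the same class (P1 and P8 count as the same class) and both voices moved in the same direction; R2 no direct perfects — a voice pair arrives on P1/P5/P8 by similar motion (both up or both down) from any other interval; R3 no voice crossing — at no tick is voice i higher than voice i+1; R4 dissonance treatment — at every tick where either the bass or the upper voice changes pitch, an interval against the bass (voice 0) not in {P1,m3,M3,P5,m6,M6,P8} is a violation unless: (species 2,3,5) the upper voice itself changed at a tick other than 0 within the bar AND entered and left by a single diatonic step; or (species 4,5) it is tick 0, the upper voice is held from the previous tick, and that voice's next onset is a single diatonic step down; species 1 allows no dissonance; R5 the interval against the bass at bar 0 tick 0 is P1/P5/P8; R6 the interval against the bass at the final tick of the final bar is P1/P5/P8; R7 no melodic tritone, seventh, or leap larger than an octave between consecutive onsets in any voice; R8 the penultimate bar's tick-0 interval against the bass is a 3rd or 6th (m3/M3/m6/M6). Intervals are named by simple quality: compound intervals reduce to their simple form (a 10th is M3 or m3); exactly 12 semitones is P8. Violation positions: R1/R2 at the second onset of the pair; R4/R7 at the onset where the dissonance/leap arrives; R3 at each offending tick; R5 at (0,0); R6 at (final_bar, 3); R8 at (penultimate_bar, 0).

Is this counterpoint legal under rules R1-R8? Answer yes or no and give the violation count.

No (39 violations)

bar 0: v0=E3 v1=E4 v2=G4 v3=G4 (m3)
bar 1: v0=G3 v1=B3 v2=B4 v3=G4 (P8)
bar 2: v0=E3 v1=C4 v2=D4 v3=D4 (m7)
bar 3: v0=F3 v1=A3 v2=C4 v3=C4 (P5)
bar 4: v0=A3 v1=F4 v2=E4 v3=C5 (m3)
bar 5: v0=B3 v1=F4 v2=B4 v3=F4 (TT)
bar 6: v0=D4 v1=F4 v2=D5 v3=A4 (P5)
bar 7: v0=D3 v1=B3 v2=D4 v3=D4 (P8)
bar 8: v0=E3 v1=E4 v2=G4 v3=G4 (m3)
  R5 @ bar0.0: opens on m3
  R5 @ bar0.0: opens on m3
  R3 @ bar1.0: B4 above G4
  R3 @ bar1.1: B4 above G4
  R3 @ bar1.2: B4 above G4
  R3 @ bar1.3: B4 above G4
  R2 @ bar2.0: B4/G4 M3 -> D4/D4 P1 similar
  R4 @ bar2.0: E3/D4 m7 untreated
  R4 @ bar2.0: E3/D4 m7 untreated
  R1 @ bar3.0: D4/D4 P1 -> C4/C4 P1 similar
  R1 @ bar4.0: F3/C4 P5 -> A3/E4 P5 similar
  R2 @ bar4.0: A3/C4 m3 -> F4/C5 P5 similar
  R3 @ bar4.0: F4 above E4
  R3 @ bar4.1: F4 above E4
  R3 @ bar4.2: F4 above E4
  R3 @ bar4.3: F4 above E4
  R2 @ bar5.0: A3/E4 P5 -> B3/B4 P8 similar
  R3 @ bar5.0: B4 above F4
  R4 @ bar5.0: B3/F4 TT untreated
  R4 @ bar5.0: B3/F4 TT untreated
  R3 @ bar5.1: B4 above F4
  R3 @ bar5.2: B4 above F4
  R3 @ bar5.3: B4 above F4
  R1 @ bar6.0: B3/B4 P8 -> D4/D5 P8 similar
  R2 @ bar6.0: B3/F4 TT -> D4/A4 P5 similar
  R3 @ bar6.0: D5 above A4
  R3 @ bar6.1: D5 above A4
  R3 @ bar6.2: D5 above A4
  R3 @ bar6.3: D5 above A4
  R1 @ bar7.0: D4/D5 P8 -> D3/D4 P8 similar
  R2 @ bar7.0: D4/A4 P5 -> D3/D4 P8 similar
  R2 @ bar7.0: D5/A4 P4 -> D4/D4 P1 similar
  R7 @ bar7.0: F4->B3 leap 6st
  R8 @ bar7.0: penult P8 not 3rd/6th
  R8 @ bar7.0: penult P8 not 3rd/6th
  R1 @ bar8.0: D4/D4 P1 -> G4/G4 P1 similar
  R2 @ bar8.0: D3/B3 M6 -> E3/E4 P8 similar
  R6 @ bar8.3: closes on m3
  R6 @ bar8.3: closes on m3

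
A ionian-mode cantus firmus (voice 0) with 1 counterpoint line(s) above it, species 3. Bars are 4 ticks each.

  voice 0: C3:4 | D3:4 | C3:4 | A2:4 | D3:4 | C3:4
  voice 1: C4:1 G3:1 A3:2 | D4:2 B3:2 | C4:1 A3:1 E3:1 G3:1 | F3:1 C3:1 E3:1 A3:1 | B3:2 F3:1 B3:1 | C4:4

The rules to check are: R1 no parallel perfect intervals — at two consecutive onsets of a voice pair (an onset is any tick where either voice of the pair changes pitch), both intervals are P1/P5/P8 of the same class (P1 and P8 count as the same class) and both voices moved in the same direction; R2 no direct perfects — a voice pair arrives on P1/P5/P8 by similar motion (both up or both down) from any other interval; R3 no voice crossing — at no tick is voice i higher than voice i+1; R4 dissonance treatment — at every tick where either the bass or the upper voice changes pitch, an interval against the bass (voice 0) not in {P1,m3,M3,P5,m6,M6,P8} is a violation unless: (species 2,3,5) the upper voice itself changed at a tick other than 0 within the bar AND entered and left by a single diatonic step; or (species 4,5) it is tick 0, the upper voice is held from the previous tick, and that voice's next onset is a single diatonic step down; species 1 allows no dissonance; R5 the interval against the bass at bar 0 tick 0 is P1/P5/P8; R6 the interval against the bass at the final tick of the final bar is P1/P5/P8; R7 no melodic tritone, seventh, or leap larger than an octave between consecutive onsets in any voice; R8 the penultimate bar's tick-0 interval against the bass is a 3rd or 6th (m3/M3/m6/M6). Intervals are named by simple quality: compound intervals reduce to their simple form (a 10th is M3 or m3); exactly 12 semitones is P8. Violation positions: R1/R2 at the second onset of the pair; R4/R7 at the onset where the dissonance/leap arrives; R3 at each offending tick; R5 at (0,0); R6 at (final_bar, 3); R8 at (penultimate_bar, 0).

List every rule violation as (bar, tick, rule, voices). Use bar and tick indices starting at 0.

bar 0: v0=C3 v1=C4 downbeat P8
bar 1: v0=D3 v1=D4 downbeat P8
bar 2: v0=C3 v1=C4 downbeat P8
bar 3: v0=A2 v1=F3 downbeat m6
bar 4: v0=D3 v1=B3 downbeat M6
bar 5: v0=C3 v1=C4 downbeat P8
  -> R2 @ bar 1 tick 0 v(0, 1): C3/A3 M6 -> D3/D4 P8 similar
  -> R7 @ bar 4 tick 2 v(1,): B3->F3 leap 6st
  -> R7 @ bar 4 tick 3 v(1,): F3->B3 leap 6st

(1, 0, R2, (0, 1))
(4, 2, R7, (1,))
(4, 3, R7, (1,))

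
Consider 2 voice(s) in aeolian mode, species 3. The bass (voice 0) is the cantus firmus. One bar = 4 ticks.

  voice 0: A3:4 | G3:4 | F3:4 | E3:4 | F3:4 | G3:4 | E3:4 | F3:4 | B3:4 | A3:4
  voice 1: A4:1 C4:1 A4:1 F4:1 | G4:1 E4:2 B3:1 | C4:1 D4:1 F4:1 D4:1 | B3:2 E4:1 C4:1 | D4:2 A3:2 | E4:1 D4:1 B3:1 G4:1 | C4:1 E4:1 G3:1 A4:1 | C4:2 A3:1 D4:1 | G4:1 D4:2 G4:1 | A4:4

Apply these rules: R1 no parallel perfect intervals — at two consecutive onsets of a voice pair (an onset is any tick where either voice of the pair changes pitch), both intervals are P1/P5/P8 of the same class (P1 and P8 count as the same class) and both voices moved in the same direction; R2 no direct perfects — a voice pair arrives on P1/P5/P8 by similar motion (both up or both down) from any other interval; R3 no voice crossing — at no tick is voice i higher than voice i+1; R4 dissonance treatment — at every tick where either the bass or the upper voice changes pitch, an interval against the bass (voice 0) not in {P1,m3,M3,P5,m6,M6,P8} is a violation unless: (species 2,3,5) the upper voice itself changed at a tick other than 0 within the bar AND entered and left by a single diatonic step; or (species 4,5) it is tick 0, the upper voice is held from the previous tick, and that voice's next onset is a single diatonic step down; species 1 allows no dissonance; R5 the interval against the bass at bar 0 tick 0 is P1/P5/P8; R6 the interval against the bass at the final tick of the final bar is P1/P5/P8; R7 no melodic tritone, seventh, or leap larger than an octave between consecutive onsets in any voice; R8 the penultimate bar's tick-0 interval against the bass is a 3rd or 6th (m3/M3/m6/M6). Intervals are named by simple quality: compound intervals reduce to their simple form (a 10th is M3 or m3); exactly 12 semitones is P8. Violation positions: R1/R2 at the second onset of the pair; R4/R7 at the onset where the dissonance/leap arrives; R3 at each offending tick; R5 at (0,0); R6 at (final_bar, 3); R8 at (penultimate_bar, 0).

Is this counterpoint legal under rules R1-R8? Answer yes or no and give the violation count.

No (4 violations)

bar 0: v0=A3 v1=A4 (P8)
bar 1: v0=G3 v1=G4 (P8)
bar 2: v0=F3 v1=C4 (P5)
bar 3: v0=E3 v1=B3 (P5)
bar 4: v0=F3 v1=D4 (M6)
bar 5: v0=G3 v1=E4 (M6)
bar 6: v0=E3 v1=C4 (m6)
bar 7: v0=F3 v1=C4 (P5)
bar 8: v0=B3 v1=G4 (m6)
bar 9: v0=A3 v1=A4 (P8)
  R2 @ bar3.0: F3/D4 M6 -> E3/B3 P5 similar
  R4 @ bar6.3: E3/A4 P4 untreated
  R7 @ bar6.3: G3->A4 leap 14st
  R7 @ bar8.0: F3->B3 leap 6st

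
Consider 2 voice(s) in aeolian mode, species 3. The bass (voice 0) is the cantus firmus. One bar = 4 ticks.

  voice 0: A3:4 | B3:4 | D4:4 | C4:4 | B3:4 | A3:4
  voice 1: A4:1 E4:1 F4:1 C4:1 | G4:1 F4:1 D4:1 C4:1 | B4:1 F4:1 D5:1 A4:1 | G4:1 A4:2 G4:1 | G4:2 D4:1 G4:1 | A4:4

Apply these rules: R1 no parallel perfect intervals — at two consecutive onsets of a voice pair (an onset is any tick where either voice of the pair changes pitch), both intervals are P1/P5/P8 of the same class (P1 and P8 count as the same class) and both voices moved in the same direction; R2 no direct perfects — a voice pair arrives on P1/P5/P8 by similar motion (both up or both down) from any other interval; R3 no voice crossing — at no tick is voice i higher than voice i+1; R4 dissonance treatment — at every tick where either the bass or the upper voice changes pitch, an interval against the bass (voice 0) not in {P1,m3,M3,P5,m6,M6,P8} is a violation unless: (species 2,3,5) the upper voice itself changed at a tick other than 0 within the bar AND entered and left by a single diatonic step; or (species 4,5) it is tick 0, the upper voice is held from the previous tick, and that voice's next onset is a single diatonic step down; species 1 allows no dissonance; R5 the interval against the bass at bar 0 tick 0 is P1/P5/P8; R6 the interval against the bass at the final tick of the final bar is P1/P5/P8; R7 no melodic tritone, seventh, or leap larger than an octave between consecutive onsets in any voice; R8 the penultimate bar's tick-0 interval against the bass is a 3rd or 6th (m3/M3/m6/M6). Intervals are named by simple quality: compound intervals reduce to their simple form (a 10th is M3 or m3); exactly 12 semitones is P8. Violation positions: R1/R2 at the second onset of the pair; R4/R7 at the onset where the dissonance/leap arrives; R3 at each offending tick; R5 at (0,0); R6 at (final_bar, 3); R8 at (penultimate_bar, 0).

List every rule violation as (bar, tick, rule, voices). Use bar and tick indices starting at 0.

(1, 1, R4, (0, 1))
(1, 3, R4, (0, 1))
(2, 0, R7, (1,))
(2, 1, R7, (1,))
(3, 0, R1, (0, 1))

bar 0: v0=A3 v1=A4 downbeat P8
bar 1: v0=B3 v1=G4 downbeat m6
bar 2: v0=D4 v1=B4 downbeat M6
bar 3: v0=C4 v1=G4 downbeat P5
bar 4: v0=B3 v1=G4 downbeat m6
bar 5: v0=A3 v1=A4 downbeat P8
  -> R4 @ bar 1 tick 1 v(0, 1): B3/F4 TT untreated
  -> R4 @ bar 1 tick 3 v(0, 1): B3/C4 m2 untreated
  -> R7 @ bar 2 tick 0 v(1,): C4->B4 leap 11st
  -> R7 @ bar 2 tick 1 v(1,): B4->F4 leap 6st
  -> R1 @ bar 3 tick 0 v(0, 1): D4/A4 P5 -> C4/G4 P5 similar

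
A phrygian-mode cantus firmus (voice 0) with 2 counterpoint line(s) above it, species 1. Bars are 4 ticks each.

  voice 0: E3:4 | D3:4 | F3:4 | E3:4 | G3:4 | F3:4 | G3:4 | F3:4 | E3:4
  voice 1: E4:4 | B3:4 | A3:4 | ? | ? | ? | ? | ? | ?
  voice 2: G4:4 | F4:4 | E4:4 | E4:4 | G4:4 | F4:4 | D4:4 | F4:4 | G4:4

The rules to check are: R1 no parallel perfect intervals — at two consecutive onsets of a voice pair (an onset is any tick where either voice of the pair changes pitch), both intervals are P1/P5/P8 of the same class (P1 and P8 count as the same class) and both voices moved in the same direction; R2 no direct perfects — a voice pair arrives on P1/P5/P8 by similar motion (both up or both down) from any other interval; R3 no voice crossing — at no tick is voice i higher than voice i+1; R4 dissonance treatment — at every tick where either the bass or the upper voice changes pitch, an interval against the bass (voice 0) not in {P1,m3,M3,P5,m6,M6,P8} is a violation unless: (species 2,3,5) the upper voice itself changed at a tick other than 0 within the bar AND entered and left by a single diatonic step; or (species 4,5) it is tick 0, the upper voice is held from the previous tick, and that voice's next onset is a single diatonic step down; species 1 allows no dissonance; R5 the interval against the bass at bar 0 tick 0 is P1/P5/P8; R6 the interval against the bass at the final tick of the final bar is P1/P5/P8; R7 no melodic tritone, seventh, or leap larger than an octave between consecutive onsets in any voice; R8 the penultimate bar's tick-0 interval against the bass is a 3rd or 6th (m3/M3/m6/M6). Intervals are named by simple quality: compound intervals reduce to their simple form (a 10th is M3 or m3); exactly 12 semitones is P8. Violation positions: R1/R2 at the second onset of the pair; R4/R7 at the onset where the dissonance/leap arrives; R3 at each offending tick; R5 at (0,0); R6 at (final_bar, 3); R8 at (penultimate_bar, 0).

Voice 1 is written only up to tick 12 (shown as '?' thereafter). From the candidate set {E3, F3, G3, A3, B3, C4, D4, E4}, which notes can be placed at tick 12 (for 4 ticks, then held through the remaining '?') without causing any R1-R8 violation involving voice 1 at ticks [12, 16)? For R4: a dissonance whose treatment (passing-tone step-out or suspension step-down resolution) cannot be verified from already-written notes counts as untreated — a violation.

{B3, C4, E4, G3}

E3: violates R2
F3: violates R4
G3: legal
A3: violates R4
B3: legal
C4: legal
D4: violates R4
E4: legal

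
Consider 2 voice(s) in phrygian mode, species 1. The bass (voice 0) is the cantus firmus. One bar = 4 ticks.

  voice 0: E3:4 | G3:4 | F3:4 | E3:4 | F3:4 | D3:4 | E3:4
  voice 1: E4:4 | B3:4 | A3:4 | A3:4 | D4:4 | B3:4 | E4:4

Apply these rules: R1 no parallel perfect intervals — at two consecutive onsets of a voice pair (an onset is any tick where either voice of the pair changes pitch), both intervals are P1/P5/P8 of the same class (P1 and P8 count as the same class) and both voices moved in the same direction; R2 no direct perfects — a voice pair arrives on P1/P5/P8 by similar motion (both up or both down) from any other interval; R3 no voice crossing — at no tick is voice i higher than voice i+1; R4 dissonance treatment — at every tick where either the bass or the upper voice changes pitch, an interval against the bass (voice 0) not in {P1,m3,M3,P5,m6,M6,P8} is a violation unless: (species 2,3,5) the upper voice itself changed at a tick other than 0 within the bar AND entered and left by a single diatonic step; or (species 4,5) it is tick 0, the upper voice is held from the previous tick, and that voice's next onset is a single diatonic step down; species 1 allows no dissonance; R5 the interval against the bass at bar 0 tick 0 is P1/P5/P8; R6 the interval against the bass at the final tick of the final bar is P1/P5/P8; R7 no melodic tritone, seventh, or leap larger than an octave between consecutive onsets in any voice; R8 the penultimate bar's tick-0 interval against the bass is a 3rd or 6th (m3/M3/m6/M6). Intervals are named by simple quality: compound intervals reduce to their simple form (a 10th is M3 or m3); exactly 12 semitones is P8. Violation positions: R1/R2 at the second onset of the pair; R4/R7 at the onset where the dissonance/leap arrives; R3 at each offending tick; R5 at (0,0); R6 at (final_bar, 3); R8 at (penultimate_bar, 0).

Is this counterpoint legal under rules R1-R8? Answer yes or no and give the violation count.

No (2 violations)

bar 0: v0=E3 v1=E4 (P8)
bar 1: v0=G3 v1=B3 (M3)
bar 2: v0=F3 v1=A3 (M3)
bar 3: v0=E3 v1=A3 (P4)
bar 4: v0=F3 v1=D4 (M6)
bar 5: v0=D3 v1=B3 (M6)
bar 6: v0=E3 v1=E4 (P8)
  R4 @ bar3.0: E3/A3 P4 untreated
  R2 @ bar6.0: D3/B3 M6 -> E3/E4 P8 similar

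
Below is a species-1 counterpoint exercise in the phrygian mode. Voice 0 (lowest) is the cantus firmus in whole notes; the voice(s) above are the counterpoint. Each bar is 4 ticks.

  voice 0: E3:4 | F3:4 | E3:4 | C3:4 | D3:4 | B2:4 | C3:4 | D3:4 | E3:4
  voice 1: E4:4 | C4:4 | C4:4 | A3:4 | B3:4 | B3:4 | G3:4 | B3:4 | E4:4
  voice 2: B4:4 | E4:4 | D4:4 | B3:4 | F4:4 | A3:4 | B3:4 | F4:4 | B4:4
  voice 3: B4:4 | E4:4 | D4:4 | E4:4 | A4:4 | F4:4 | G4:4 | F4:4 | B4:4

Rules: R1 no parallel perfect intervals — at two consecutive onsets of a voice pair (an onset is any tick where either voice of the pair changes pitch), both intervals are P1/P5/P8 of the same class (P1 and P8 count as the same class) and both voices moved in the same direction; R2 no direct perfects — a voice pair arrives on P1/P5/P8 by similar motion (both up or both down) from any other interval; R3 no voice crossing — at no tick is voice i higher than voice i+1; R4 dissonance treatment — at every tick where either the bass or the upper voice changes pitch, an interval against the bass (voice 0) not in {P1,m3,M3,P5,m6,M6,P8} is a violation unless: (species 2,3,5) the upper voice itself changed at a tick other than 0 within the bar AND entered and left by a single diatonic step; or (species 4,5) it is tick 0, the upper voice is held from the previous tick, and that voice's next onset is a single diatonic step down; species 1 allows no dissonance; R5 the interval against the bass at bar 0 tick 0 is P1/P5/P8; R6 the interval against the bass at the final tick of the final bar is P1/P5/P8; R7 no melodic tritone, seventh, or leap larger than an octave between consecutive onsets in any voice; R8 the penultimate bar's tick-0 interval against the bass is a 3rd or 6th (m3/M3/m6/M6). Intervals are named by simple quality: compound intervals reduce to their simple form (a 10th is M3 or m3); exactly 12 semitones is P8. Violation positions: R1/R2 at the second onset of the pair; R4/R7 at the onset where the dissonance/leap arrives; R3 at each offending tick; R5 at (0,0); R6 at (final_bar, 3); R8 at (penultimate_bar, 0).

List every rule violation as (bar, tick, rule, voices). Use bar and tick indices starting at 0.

(1, 0, R1, (2, 3))
(1, 0, R4, (0, 2))
(1, 0, R4, (0, 3))
(2, 0, R1, (2, 3))
(2, 0, R4, (0, 2))
(2, 0, R4, (0, 3))
(3, 0, R4, (0, 2))
(4, 0, R2, (0, 3))
(4, 0, R7, (2,))
(5, 0, R3, (1, 2))
(5, 0, R4, (0, 2))
(5, 0, R4, (0, 3))
(5, 1, R3, (1, 2))
(5, 2, R3, (1, 2))
(5, 3, R3, (1, 2))
(6, 0, R2, (0, 3))
(6, 0, R4, (0, 2))
(7, 0, R7, (2,))
(8, 0, R1, (2, 3))
(8, 0, R2, (0, 1))
(8, 0, R2, (0, 2))
(8, 0, R2, (0, 3))
(8, 0, R2, (1, 2))
(8, 0, R2, (1, 3))
(8, 0, R7, (2,))
(8, 0, R7, (3,))

bar 0: v0=E3 v1=E4 v2=B4 v3=B4 downbeat P5
bar 1: v0=F3 v1=C4 v2=E4 v3=E4 downbeat M7
bar 2: v0=E3 v1=C4 v2=D4 v3=D4 downbeat m7
bar 3: v0=C3 v1=A3 v2=B3 v3=E4 downbeat M3
bar 4: v0=D3 v1=B3 v2=F4 v3=A4 downbeat P5
bar 5: v0=B2 v1=B3 v2=A3 v3=F4 downbeat TT
bar 6: v0=C3 v1=G3 v2=B3 v3=G4 downbeat P5
bar 7: v0=D3 v1=B3 v2=F4 v3=F4 downbeat m3
bar 8: v0=E3 v1=E4 v2=B4 v3=B4 downbeat P5
  -> R1 @ bar 1 tick 0 v(2, 3): B4/B4 P1 -> E4/E4 P1 similar
  -> R4 @ bar 1 tick 0 v(0, 2): F3/E4 M7 untreated
  -> R4 @ bar 1 tick 0 v(0, 3): F3/E4 M7 untreated
  -> R1 @ bar 2 tick 0 v(2, 3): E4/E4 P1 -> D4/D4 P1 similar
  -> R4 @ bar 2 tick 0 v(0, 2): E3/D4 m7 untreated
  -> R4 @ bar 2 tick 0 v(0, 3): E3/D4 m7 untreated
  -> R4 @ bar 3 tick 0 v(0, 2): C3/B3 M7 untreated
  -> R2 @ bar 4 tick 0 v(0, 3): C3/E4 M3 -> D3/A4 P5 similar
  -> R7 @ bar 4 tick 0 v(2,): B3->F4 leap 6st
  -> R3 @ bar 5 tick 0 v(1, 2): B3 above A3
  -> R4 @ bar 5 tick 0 v(0, 2): B2/A3 m7 untreated
  -> R4 @ bar 5 tick 0 v(0, 3): B2/F4 TT untreated
  -> R3 @ bar 5 tick 1 v(1, 2): B3 above A3
  -> R3 @ bar 5 tick 2 v(1, 2): B3 above A3
  -> R3 @ bar 5 tick 3 v(1, 2): B3 above A3
  -> R2 @ bar 6 tick 0 v(0, 3): B2/F4 TT -> C3/G4 P5 similar
  -> R4 @ bar 6 tick 0 v(0, 2): C3/B3 M7 untreated
  -> R7 @ bar 7 tick 0 v(2,): B3->F4 leap 6st
  -> R1 @ bar 8 tick 0 v(2, 3): F4/F4 P1 -> B4/B4 P1 similar
  -> R2 @ bar 8 tick 0 v(0, 1): D3/B3 M6 -> E3/E4 P8 similar
  -> R2 @ bar 8 tick 0 v(0, 2): D3/F4 m3 -> E3/B4 P5 similar
  -> R2 @ bar 8 tick 0 v(0, 3): D3/F4 m3 -> E3/B4 P5 similar
  -> R2 @ bar 8 tick 0 v(1, 2): B3/F4 TT -> E4/B4 P5 similar
  -> R2 @ bar 8 tick 0 v(1, 3): B3/F4 TT -> E4/B4 P5 similar
  -> R7 @ bar 8 tick 0 v(2,): F4->B4 leap 6st
  -> R7 @ bar 8 tick 0 v(3,): F4->B4 leap 6st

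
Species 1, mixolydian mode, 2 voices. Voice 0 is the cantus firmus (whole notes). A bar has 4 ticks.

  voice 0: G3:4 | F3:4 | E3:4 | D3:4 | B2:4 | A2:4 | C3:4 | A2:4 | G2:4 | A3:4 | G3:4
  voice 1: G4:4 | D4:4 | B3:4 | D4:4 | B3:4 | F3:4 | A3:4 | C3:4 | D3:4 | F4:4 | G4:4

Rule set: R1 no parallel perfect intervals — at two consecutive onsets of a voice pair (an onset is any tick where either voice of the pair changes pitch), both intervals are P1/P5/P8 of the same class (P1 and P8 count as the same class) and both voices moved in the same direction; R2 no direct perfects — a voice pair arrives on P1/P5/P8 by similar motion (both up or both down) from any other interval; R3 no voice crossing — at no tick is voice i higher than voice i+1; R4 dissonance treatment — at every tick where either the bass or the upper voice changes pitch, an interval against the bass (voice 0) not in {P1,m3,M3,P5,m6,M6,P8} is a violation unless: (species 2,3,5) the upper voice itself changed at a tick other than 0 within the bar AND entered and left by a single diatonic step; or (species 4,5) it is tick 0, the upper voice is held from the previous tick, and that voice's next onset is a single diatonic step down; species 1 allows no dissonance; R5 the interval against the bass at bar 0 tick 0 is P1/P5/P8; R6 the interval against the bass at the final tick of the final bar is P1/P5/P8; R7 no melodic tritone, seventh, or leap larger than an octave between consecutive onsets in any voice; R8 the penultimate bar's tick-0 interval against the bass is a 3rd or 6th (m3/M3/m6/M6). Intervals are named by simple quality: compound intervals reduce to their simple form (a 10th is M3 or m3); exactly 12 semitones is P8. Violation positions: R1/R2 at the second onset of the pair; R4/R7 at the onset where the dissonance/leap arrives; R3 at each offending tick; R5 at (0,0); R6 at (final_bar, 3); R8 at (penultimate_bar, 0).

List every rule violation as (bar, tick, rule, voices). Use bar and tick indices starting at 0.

bar 0: v0=G3 v1=G4 downbeat P8
bar 1: v0=F3 v1=D4 downbeat M6
bar 2: v0=E3 v1=B3 downbeat P5
bar 3: v0=D3 v1=D4 downbeat P8
bar 4: v0=B2 v1=B3 downbeat P8
bar 5: v0=A2 v1=F3 downbeat m6
bar 6: v0=C3 v1=A3 downbeat M6
bar 7: v0=A2 v1=C3 downbeat m3
bar 8: v0=G2 v1=D3 downbeat P5
bar 9: v0=A3 v1=F4 downbeat m6
bar 10: v0=G3 v1=G4 downbeat P8
  -> R2 @ bar 2 tick 0 v(0, 1): F3/D4 M6 -> E3/B3 P5 similar
  -> R1 @ bar 4 tick 0 v(0, 1): D3/D4 P8 -> B2/B3 P8 similar
  -> R7 @ bar 5 tick 0 v(1,): B3->F3 leap 6st
  -> R7 @ bar 9 tick 0 v(0,): G2->A3 leap 14st
  -> R7 @ bar 9 tick 0 v(1,): D3->F4 leap 15st

(2, 0, R2, (0, 1))
(4, 0, R1, (0, 1))
(5, 0, R7, (1,))
(9, 0, R7, (0,))
(9, 0, R7, (1,))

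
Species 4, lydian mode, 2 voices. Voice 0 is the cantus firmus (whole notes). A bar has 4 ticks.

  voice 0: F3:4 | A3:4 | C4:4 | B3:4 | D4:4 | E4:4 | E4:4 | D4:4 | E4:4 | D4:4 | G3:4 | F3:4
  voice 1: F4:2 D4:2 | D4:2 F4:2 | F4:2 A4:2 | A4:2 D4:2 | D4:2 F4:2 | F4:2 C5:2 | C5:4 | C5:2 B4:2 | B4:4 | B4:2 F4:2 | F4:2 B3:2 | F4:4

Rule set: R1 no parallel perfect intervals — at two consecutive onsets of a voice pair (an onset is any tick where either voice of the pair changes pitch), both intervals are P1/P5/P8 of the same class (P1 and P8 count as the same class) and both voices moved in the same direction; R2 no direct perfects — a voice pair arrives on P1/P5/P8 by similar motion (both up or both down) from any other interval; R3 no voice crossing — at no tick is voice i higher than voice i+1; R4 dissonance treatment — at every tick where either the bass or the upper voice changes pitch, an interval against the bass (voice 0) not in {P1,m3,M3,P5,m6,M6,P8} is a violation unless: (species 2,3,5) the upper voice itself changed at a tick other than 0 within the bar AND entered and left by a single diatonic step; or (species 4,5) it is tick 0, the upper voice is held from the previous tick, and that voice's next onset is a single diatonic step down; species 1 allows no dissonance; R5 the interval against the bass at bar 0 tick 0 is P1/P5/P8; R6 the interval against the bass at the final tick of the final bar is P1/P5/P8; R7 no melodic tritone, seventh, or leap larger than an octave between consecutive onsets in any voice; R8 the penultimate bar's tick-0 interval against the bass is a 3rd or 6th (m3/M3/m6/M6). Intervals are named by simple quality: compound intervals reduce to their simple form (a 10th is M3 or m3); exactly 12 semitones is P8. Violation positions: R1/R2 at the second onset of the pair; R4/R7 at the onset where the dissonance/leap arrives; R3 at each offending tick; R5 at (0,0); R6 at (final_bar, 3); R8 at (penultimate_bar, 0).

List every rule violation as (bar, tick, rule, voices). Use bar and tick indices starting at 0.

(1, 0, R4, (0, 1))
(2, 0, R4, (0, 1))
(3, 0, R4, (0, 1))
(5, 0, R4, (0, 1))
(9, 2, R7, (1,))
(10, 0, R4, (0, 1))
(10, 0, R8, (0, 1))
(10, 2, R7, (1,))
(11, 0, R7, (1,))

bar 0: v0=F3 v1=F4 downbeat P8
bar 1: v0=A3 v1=D4 downbeat P4
bar 2: v0=C4 v1=F4 downbeat P4
bar 3: v0=B3 v1=A4 downbeat m7
bar 4: v0=D4 v1=D4 downbeat P1
bar 5: v0=E4 v1=F4 downbeat m2
bar 6: v0=E4 v1=C5 downbeat m6
bar 7: v0=D4 v1=C5 downbeat m7
bar 8: v0=E4 v1=B4 downbeat P5
bar 9: v0=D4 v1=B4 downbeat M6
bar 10: v0=G3 v1=F4 downbeat m7
bar 11: v0=F3 v1=F4 downbeat P8
  -> R4 @ bar 1 tick 0 v(0, 1): A3/D4 P4 untreated
  -> R4 @ bar 2 tick 0 v(0, 1): C4/F4 P4 untreated
  -> R4 @ bar 3 tick 0 v(0, 1): B3/A4 m7 untreated
  -> R4 @ bar 5 tick 0 v(0, 1): E4/F4 m2 untreated
  -> R7 @ bar 9 tick 2 v(1,): B4->F4 leap 6st
  -> R4 @ bar 10 tick 0 v(0, 1): G3/F4 m7 untreated
  -> R8 @ bar 10 tick 0 v(0, 1): penult m7 not 3rd/6th
  -> R7 @ bar 10 tick 2 v(1,): F4->B3 leap 6st
  -> R7 @ bar 11 tick 0 v(1,): B3->F4 leap 6st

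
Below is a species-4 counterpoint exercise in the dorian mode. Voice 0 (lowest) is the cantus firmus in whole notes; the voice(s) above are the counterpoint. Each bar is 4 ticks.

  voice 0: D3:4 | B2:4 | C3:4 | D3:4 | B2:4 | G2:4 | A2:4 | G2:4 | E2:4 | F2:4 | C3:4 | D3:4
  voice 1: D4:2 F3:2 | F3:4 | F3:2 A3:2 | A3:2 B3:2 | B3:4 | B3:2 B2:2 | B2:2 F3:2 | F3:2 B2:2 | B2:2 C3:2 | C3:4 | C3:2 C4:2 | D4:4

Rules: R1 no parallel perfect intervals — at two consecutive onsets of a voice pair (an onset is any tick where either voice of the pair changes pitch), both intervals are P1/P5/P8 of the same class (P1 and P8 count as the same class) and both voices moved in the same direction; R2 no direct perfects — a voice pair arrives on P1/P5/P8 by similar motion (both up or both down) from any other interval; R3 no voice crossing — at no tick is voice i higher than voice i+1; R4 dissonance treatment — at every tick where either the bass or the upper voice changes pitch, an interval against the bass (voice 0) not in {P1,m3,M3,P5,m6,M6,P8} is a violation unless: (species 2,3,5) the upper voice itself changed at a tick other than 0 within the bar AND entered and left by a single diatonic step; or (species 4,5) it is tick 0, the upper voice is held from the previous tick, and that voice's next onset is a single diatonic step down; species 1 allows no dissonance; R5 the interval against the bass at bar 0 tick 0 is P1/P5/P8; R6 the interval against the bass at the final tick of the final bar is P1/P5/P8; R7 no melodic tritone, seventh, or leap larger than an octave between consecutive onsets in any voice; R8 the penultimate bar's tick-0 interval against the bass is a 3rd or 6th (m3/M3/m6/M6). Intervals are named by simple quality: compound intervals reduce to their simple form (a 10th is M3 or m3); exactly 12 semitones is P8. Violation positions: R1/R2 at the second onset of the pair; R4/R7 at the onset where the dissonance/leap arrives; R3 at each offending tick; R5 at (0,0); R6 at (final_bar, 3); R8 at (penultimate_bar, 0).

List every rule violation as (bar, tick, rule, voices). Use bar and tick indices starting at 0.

(1, 0, R4, (0, 1))
(2, 0, R4, (0, 1))
(6, 0, R4, (0, 1))
(6, 2, R7, (1,))
(7, 0, R4, (0, 1))
(7, 2, R7, (1,))
(10, 0, R8, (0, 1))
(11, 0, R1, (0, 1))

bar 0: v0=D3 v1=D4 downbeat P8
bar 1: v0=B2 v1=F3 downbeat TT
bar 2: v0=C3 v1=F3 downbeat P4
bar 3: v0=D3 v1=A3 downbeat P5
bar 4: v0=B2 v1=B3 downbeat P8
bar 5: v0=G2 v1=B3 downbeat M3
bar 6: v0=A2 v1=B2 downbeat M2
bar 7: v0=G2 v1=F3 downbeat m7
bar 8: v0=E2 v1=B2 downbeat P5
bar 9: v0=F2 v1=C3 downbeat P5
bar 10: v0=C3 v1=C3 downbeat P1
bar 11: v0=D3 v1=D4 downbeat P8
  -> R4 @ bar 1 tick 0 v(0, 1): B2/F3 TT untreated
  -> R4 @ bar 2 tick 0 v(0, 1): C3/F3 P4 untreated
  -> R4 @ bar 6 tick 0 v(0, 1): A2/B2 M2 untreated
  -> R7 @ bar 6 tick 2 v(1,): B2->F3 leap 6st
  -> R4 @ bar 7 tick 0 v(0, 1): G2/F3 m7 untreated
  -> R7 @ bar 7 tick 2 v(1,): F3->B2 leap 6st
  -> R8 @ bar 10 tick 0 v(0, 1): penult P1 not 3rd/6th
  -> R1 @ bar 11 tick 0 v(0, 1): C3/C4 P8 -> D3/D4 P8 similar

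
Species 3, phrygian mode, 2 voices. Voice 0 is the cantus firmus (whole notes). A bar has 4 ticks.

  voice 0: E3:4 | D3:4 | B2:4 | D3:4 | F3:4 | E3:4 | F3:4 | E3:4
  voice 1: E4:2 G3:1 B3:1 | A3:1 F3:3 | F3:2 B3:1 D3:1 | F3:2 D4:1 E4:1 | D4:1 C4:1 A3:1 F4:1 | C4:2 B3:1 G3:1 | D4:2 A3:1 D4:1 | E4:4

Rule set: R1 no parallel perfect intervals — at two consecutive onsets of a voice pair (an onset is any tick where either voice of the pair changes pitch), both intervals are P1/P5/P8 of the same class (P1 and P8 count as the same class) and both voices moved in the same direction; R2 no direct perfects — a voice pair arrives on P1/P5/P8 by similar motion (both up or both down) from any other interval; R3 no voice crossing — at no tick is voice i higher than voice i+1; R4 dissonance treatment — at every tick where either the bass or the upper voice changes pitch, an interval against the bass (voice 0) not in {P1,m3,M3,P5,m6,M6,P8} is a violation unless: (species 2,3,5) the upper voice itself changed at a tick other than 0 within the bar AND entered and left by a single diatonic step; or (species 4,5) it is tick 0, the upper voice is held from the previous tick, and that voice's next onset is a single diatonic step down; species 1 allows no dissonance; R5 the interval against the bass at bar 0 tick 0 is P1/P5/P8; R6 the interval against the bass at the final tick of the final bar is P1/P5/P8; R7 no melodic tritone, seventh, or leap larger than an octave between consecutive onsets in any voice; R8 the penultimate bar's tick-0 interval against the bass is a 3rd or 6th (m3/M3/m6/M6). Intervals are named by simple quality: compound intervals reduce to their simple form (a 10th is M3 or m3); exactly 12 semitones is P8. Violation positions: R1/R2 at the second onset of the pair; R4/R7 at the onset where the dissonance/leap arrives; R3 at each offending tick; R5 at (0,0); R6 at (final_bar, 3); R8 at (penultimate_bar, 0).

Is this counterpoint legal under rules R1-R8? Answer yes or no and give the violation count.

bar 0: v0=E3 v1=E4 (P8)
bar 1: v0=D3 v1=A3 (P5)
bar 2: v0=B2 v1=F3 (TT)
bar 3: v0=D3 v1=F3 (m3)
bar 4: v0=F3 v1=D4 (M6)
bar 5: v0=E3 v1=C4 (m6)
bar 6: v0=F3 v1=D4 (M6)
bar 7: v0=E3 v1=E4 (P8)
  R1 @ bar1.0: E3/B3 P5 -> D3/A3 P5 similar
  R4 @ bar2.0: B2/F3 TT untreated
  R7 @ bar2.2: F3->B3 leap 6st

No (3 violations)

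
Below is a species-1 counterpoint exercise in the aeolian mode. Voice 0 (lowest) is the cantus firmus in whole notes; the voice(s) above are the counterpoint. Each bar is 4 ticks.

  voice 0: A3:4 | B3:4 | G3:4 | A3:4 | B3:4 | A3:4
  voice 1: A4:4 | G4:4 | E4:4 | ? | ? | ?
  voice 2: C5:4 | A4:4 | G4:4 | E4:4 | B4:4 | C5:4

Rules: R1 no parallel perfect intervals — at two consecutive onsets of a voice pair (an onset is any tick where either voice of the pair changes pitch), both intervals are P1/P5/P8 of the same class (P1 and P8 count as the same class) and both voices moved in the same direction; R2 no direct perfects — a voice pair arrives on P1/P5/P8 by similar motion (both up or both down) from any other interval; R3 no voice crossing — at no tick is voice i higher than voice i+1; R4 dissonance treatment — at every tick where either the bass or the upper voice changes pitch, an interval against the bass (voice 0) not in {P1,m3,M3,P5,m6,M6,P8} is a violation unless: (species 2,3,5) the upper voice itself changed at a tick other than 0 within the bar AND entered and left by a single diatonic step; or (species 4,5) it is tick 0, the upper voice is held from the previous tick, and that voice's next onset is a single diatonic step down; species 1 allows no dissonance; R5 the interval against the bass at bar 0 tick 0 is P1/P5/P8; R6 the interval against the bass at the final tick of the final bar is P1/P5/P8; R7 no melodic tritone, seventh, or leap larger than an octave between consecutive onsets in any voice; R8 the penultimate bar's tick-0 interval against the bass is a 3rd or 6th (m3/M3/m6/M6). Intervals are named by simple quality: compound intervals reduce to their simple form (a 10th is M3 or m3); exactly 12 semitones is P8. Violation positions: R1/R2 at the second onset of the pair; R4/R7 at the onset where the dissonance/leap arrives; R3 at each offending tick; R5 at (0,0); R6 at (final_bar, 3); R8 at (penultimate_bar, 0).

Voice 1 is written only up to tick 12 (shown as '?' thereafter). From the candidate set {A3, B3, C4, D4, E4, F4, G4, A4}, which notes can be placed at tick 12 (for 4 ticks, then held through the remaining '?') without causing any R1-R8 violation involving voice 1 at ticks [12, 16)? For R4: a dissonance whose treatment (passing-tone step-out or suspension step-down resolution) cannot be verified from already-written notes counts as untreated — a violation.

{C4, E4}

A3: violates R2
B3: violates R4
C4: legal
D4: violates R4
E4: legal
F4: violates R3
G4: violates R3,R4
A4: violates R2,R3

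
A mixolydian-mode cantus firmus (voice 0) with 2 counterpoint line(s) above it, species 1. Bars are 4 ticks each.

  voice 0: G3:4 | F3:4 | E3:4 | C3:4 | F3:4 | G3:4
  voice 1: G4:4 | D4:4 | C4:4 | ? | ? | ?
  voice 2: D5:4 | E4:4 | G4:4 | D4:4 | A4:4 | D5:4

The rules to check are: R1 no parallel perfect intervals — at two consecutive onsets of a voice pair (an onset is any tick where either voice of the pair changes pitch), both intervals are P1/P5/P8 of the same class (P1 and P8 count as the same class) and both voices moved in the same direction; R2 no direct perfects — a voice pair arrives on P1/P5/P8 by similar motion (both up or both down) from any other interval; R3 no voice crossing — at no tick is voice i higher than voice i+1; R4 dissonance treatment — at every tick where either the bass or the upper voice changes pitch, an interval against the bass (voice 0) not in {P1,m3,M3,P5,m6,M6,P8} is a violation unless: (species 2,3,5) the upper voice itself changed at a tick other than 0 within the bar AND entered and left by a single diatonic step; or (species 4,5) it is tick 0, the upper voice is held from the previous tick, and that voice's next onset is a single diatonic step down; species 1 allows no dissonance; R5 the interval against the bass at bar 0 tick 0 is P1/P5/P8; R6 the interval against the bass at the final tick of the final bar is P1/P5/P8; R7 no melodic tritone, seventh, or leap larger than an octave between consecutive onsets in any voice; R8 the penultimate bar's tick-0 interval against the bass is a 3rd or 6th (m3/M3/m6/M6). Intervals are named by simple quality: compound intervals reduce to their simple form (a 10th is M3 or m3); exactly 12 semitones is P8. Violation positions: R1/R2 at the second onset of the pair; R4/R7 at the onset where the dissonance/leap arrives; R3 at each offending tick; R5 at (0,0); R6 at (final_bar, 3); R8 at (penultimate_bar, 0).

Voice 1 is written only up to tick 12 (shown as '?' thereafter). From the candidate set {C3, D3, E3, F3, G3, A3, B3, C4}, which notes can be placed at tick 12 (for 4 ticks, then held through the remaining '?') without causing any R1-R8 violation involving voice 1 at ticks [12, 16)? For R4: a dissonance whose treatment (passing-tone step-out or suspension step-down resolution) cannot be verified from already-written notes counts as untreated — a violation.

{A3, C4, E3}

C3: violates R2
D3: violates R2,R4,R7
E3: legal
F3: violates R4
G3: violates R1,R2
A3: legal
B3: violates R4
C4: legal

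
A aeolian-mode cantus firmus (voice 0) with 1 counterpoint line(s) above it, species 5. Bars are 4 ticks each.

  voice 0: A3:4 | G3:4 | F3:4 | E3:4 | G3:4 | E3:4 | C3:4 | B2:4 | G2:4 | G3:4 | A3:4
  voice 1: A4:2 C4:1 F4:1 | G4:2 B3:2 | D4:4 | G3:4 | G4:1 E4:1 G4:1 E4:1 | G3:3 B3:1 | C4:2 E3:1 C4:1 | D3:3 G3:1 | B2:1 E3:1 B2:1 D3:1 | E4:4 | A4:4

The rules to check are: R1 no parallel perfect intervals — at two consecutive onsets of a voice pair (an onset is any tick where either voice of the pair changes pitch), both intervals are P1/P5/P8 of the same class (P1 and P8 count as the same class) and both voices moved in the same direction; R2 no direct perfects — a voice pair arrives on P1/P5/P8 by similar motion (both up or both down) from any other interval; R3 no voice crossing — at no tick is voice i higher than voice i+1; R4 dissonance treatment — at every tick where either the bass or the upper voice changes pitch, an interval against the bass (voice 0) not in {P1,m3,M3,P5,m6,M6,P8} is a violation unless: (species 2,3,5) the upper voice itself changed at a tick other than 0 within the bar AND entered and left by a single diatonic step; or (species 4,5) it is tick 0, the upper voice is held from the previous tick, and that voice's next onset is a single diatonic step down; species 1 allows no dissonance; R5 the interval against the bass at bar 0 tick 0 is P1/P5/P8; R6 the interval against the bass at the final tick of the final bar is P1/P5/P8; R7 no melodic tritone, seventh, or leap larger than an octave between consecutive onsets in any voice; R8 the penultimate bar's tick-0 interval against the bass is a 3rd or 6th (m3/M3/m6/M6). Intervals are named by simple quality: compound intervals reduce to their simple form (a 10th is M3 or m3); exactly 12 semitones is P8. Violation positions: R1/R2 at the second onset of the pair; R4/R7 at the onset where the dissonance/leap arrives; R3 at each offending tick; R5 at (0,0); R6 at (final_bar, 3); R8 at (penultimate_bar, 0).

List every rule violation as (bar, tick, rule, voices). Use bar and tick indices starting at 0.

bar 0: v0=A3 v1=A4 downbeat P8
bar 1: v0=G3 v1=G4 downbeat P8
bar 2: v0=F3 v1=D4 downbeat M6
bar 3: v0=E3 v1=G3 downbeat m3
bar 4: v0=G3 v1=G4 downbeat P8
bar 5: v0=E3 v1=G3 downbeat m3
bar 6: v0=C3 v1=C4 downbeat P8
bar 7: v0=B2 v1=D3 downbeat m3
bar 8: v0=G2 v1=B2 downbeat M3
bar 9: v0=G3 v1=E4 downbeat M6
bar 10: v0=A3 v1=A4 downbeat P8
  -> R2 @ bar 4 tick 0 v(0, 1): E3/G3 m3 -> G3/G4 P8 similar
  -> R7 @ bar 7 tick 0 v(1,): C4->D3 leap 10st
  -> R7 @ bar 9 tick 0 v(1,): D3->E4 leap 14st
  -> R2 @ bar 10 tick 0 v(0, 1): G3/E4 M6 -> A3/A4 P8 similar

(4, 0, R2, (0, 1))
(7, 0, R7, (1,))
(9, 0, R7, (1,))
(10, 0, R2, (0, 1))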